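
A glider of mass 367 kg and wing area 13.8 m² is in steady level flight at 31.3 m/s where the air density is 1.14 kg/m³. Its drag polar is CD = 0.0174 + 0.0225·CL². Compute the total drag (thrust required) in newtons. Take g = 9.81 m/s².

D = 172 N

Weight W = mg = 367 × 9.81 = 3600.3 N; in level flight L = W.
q = ½ρv² = ½ × 1.14 × 31.3² = 558.4 Pa.
CL = W/(q·S) = 3600.3 / (558.4 × 13.8) = 0.4672.
CD = 0.0174 + 0.0225 × 0.4672² = 0.02231.
D = q·S·CD = 558.4 × 13.8 × 0.02231 = 171.9 N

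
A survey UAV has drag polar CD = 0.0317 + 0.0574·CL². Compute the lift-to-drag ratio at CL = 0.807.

CD = 0.0317 + 0.0574 × 0.807² = 0.06908
L/D = CL/CD = 0.807 / 0.06908 = 11.7

L/D = 11.7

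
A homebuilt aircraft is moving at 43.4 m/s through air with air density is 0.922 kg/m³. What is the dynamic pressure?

q = ½ρv² = ½ × 0.922 × 43.4² = 868 Pa

q = 868 Pa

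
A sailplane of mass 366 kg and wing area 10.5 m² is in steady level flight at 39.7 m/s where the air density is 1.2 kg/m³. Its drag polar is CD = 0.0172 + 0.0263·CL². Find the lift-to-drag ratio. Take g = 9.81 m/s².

L/D = 17.5

Level flight ⇒ L = W = m·g = 366 × 9.81 = 3590.5 N.
q = ½ρv² = ½ × 1.2 × 39.7² = 945.7 Pa.
CL = W/(q·S) = 3590.5 / (945.7 × 10.5) = 0.3616.
CD = 0.0172 + 0.0263 × 0.3616² = 0.02064.
L/D = CL/CD = 0.3616 / 0.02064 = 17.5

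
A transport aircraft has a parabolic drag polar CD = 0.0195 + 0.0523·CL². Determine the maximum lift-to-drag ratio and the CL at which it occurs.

(L/D)max = 15.7, at CL = 0.611

For CD = CD0 + K·CL², (L/D)max occurs at CL* = √(CD0/K) and equals 1/(2√(K·CD0)).
(L/D)max = 1/(2√(0.0523 × 0.0195)) = 1/(2 × 0.03194) = 15.7
CL* = √(0.0195/0.0523) = 0.611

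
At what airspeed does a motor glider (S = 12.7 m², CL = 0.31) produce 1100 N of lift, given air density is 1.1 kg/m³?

v = 22.5 m/s

L = ½ρv²S·CL ⇒ v = √(2L/(ρ·S·CL))
v = √(2 × 1100 / (1.1 × 12.7 × 0.31)) = √508 = 22.5 m/s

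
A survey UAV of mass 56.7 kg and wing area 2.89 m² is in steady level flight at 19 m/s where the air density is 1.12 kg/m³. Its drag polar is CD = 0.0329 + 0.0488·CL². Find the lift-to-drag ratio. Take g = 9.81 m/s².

Level flight ⇒ L = W = m·g = 56.7 × 9.81 = 556.23 N.
q = ½ρv² = ½ × 1.12 × 19² = 202.2 Pa.
CL = W/(q·S) = 556.23 / (202.2 × 2.89) = 0.952.
CD = 0.0329 + 0.0488 × 0.952² = 0.07713.
L/D = CL/CD = 0.952 / 0.07713 = 12.3

L/D = 12.3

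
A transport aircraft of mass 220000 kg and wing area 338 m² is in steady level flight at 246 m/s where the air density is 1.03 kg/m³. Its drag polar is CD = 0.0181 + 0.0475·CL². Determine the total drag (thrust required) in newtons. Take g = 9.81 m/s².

Level flight ⇒ L = W = m·g = 220000 × 9.81 = 2.1582×10^6 N.
Dynamic pressure q = 0.5 × 1.03 × 246² = 31170 Pa.
CL = 2W/(ρv²S) = 2×2.1582×10^6/(1.03×246²×338) = 0.2049.
CD = 0.0181 + 0.0475 × 0.2049² = 0.02009.
D = q·S·CD = 31170 × 338 × 0.02009 = 2.117×10^5 N

D = 2.12×10^5 N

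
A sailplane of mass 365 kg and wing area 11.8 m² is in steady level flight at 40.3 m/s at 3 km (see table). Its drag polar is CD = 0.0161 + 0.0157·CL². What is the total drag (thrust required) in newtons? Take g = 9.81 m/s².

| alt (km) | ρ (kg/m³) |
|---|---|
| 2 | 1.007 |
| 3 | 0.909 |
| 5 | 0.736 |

D = 163 N

At 3 km, from the table: ρ = 0.909 kg/m³.
Level flight ⇒ L = W = m·g = 365 × 9.81 = 3580.7 N.
Dynamic pressure q = 0.5 × 0.909 × 40.3² = 738.1 Pa.
CL = W/(q·S) = 3580.7 / (738.1 × 11.8) = 0.4111.
CD = 0.0161 + 0.0157 × 0.4111² = 0.01875.
D = q·S·CD = 738.1 × 11.8 × 0.01875 = 163.3 N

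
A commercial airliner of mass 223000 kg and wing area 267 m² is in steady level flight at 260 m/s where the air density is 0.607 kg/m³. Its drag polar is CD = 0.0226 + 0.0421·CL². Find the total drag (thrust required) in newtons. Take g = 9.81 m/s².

D = 1.61×10^5 N

In steady level flight, lift balances weight: W = mg = 223000 × 9.81 = 2.1876×10^6 N.
Dynamic pressure q = 0.5 × 0.607 × 260² = 20520 Pa.
CL = 2W/(ρv²S) = 2×2.1876×10^6/(0.607×260²×267) = 0.3994.
CD = 0.0226 + 0.0421 × 0.3994² = 0.02931.
D = q·S·CD = 20520 × 267 × 0.02931 = 1.606×10^5 N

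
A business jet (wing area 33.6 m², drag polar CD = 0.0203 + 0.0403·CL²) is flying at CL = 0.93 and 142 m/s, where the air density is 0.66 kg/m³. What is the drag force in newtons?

D = 12300 N

CD = 0.0203 + 0.0403 × 0.93² = 0.05516
D = ½ρv²S·CD = ½ × 0.66 × 142² × 33.6 × 0.05516 = 12300 N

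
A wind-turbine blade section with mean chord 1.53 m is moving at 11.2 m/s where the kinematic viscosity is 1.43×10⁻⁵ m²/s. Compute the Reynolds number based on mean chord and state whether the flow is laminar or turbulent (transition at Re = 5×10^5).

Re = 1.2×10^6 (turbulent)

Re = v·c/ν = 11.2 × 1.53 / (1.43×10⁻⁵) = 1.2×10^6
Since 1.2×10^6 > 5×10^5, the flow is turbulent.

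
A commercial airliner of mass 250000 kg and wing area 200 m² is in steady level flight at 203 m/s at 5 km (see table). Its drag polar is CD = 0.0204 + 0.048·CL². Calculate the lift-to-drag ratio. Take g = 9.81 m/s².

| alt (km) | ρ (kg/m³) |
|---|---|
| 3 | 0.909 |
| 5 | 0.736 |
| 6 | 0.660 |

L/D = 15.6

At 5 km, from the table: ρ = 0.736 kg/m³.
Level flight ⇒ L = W = m·g = 250000 × 9.81 = 2.4525×10^6 N.
q = ½ρv² = ½ × 0.736 × 203² = 15160 Pa.
CL = W/(q·S) = 2.4525×10^6 / (15160 × 200) = 0.8086.
CD = 0.0204 + 0.048 × 0.8086² = 0.05178.
L/D = CL/CD = 0.8086 / 0.05178 = 15.6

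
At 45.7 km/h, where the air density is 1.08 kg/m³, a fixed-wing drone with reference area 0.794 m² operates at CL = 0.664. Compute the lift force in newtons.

Convert speed: v = 45.7 km/h ÷ 3.6 = 12.69 m/s.
Dynamic pressure q = ½ρv² = ½ × 1.08 × 12.69² = 87.02 Pa.
L = q·S·CL = 87.02 × 0.794 × 0.664 = 45.9 N

L = 45.9 N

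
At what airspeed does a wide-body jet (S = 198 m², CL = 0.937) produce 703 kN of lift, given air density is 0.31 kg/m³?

L = ½ρv²S·CL ⇒ v = √(2L/(ρ·S·CL))
v = √(2 × 7.03×10^5 / (0.31 × 198 × 0.937)) = √24450 = 156 m/s

v = 156 m/s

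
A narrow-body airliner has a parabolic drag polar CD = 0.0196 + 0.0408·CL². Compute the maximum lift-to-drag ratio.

For CD = CD0 + K·CL², (L/D)max occurs at CL* = √(CD0/K) and equals 1/(2√(K·CD0)).
(L/D)max = 1/(2√(0.0408 × 0.0196)) = 1/(2 × 0.02828) = 17.7

(L/D)max = 17.7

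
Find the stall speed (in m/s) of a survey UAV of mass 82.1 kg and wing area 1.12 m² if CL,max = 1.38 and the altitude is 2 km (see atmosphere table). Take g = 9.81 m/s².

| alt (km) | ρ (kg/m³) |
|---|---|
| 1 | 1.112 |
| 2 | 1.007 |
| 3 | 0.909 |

V_stall = 32.2 m/s

At 2 km, from the table: ρ = 1.007 kg/m³.
Stall occurs when L = W at CL,max. W = mg = 82.1 × 9.81 = 805.4 N.
From L = ½ρV²S·CL,max = W: V_stall = √(2W/(ρSCL,max)) = √(2·805.4/(1.007·1.12·1.38))
V_stall = √1035 = 32.2 m/s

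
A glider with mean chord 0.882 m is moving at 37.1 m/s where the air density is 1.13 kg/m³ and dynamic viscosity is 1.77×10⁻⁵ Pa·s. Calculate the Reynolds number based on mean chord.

Re = 2.09×10^6

Re = ρ·v·c/μ = 1.13 × 37.1 × 0.882 / (1.77×10⁻⁵) = 2.09×10^6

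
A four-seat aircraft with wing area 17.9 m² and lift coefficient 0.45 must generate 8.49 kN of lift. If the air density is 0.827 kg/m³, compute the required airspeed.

v = 50.5 m/s

L = ½ρv²S·CL ⇒ v = √(2L/(ρ·S·CL))
v = √(2 × 8490 / (0.827 × 17.9 × 0.45)) = √2549 = 50.5 m/s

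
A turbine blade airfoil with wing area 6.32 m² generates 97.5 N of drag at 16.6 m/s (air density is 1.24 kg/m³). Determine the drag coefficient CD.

From D = ½ρv²S·CD, rearranging gives CD = 2D/(ρv²S).
CD = 2 × 97.5 / (1.24 × 16.6² × 6.32) = 0.0903

CD = 0.0903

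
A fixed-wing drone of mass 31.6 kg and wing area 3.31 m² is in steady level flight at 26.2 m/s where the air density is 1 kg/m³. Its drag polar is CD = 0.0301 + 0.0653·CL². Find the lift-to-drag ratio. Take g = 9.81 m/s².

L/D = 7.8

In steady level flight, lift balances weight: W = mg = 31.6 × 9.81 = 310 N.
q = ½ρv² = ½ × 1 × 26.2² = 343.2 Pa.
CL = 2W/(ρv²S) = 2×310/(1×26.2²×3.31) = 0.2729.
CD = 0.0301 + 0.0653 × 0.2729² = 0.03496.
L/D = CL/CD = 0.2729 / 0.03496 = 7.8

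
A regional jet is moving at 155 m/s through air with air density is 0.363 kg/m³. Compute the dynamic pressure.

q = ½ρv² = ½ × 0.363 × 155² = 4360 Pa

q = 4360 Pa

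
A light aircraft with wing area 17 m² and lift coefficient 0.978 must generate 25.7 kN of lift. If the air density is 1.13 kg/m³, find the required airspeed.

L = ½ρv²S·CL ⇒ v = √(2L/(ρ·S·CL))
v = √(2 × 25700 / (1.13 × 17 × 0.978)) = √2736 = 52.3 m/s

v = 52.3 m/s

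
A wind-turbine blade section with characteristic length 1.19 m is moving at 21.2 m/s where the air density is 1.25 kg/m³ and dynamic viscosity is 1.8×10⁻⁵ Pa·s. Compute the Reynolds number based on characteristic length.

Re = ρ·v·c/μ = 1.25 × 21.2 × 1.19 / (1.8×10⁻⁵) = 1.75×10^6

Re = 1.75×10^6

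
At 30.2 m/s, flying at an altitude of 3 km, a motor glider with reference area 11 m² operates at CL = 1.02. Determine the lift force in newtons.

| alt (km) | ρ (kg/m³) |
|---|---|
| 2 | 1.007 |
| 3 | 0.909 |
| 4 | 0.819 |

L = 4650 N

At 3 km, from the table: ρ = 0.909 kg/m³.
L = ½ρv²S·CL = ½ × 0.909 × 30.2² × 11 × 1.02 = 4650 N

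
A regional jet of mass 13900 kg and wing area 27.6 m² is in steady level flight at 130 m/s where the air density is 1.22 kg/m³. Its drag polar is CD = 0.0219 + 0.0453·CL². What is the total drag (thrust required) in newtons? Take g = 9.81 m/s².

Weight W = mg = 13900 × 9.81 = 1.3636×10^5 N; in level flight L = W.
q = ½ρv² = ½ × 1.22 × 130² = 10310 Pa.
Required CL = L/(qS) = 1.3636×10^5/(10310·27.6) = 0.4792.
CD = 0.0219 + 0.0453 × 0.4792² = 0.0323.
D = q·S·CD = 10310 × 27.6 × 0.0323 = 9192 N

D = 9190 N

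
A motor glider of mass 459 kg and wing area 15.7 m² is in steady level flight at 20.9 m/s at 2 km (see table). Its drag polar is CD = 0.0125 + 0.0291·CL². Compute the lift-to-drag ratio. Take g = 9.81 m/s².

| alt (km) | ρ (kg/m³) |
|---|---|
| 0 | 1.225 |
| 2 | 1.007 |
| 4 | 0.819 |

L/D = 21

At 2 km, from the table: ρ = 1.007 kg/m³.
Level flight ⇒ L = W = m·g = 459 × 9.81 = 4502.8 N.
Dynamic pressure q = 0.5 × 1.007 × 20.9² = 219.9 Pa.
CL = 2W/(ρv²S) = 2×4502.8/(1.007×20.9²×15.7) = 1.304.
CD = 0.0125 + 0.0291 × 1.304² = 0.06198.
L/D = CL/CD = 1.304 / 0.06198 = 21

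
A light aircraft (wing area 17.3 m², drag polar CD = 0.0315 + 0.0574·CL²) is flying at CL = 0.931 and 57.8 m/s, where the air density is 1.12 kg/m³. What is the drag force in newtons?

CD = 0.0315 + 0.0574 × 0.931² = 0.08125
D = ½ρv²S·CD = ½ × 1.12 × 57.8² × 17.3 × 0.08125 = 2630 N

D = 2630 N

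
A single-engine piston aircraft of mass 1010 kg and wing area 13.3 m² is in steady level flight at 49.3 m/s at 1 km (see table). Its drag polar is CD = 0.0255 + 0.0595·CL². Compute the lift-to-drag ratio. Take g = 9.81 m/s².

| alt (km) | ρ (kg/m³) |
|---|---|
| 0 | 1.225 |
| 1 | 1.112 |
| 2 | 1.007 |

At 1 km, from the table: ρ = 1.112 kg/m³.
Level flight ⇒ L = W = m·g = 1010 × 9.81 = 9908.1 N.
q = ½ρv² = ½ × 1.112 × 49.3² = 1351 Pa.
CL = 2W/(ρv²S) = 2×9908.1/(1.112×49.3²×13.3) = 0.5513.
CD = 0.0255 + 0.0595 × 0.5513² = 0.04358.
L/D = CL/CD = 0.5513 / 0.04358 = 12.6

L/D = 12.6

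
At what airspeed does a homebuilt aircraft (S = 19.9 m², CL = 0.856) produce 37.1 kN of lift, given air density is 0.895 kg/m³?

L = ½ρv²S·CL ⇒ v = √(2L/(ρ·S·CL))
v = √(2 × 37100 / (0.895 × 19.9 × 0.856)) = √4867 = 69.8 m/s

v = 69.8 m/s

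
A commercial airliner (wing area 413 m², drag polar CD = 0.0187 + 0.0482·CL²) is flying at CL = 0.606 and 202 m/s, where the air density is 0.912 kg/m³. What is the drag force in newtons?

D = 2.8×10^5 N

CD = 0.0187 + 0.0482 × 0.606² = 0.0364
D = ½ρv²S·CD = ½ × 0.912 × 202² × 413 × 0.0364 = 2.8×10^5 N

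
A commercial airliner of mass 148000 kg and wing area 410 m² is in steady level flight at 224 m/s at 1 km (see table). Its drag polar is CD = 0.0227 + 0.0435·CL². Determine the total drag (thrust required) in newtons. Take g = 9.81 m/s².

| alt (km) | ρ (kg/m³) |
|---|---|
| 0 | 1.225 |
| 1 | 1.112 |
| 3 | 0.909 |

D = 2.68×10^5 N

At 1 km, from the table: ρ = 1.112 kg/m³.
Level flight ⇒ L = W = m·g = 148000 × 9.81 = 1.4519×10^6 N.
q = ½ρv² = ½ × 1.112 × 224² = 27900 Pa.
CL = W/(q·S) = 1.4519×10^6 / (27900 × 410) = 0.1269.
CD = 0.0227 + 0.0435 × 0.1269² = 0.0234.
D = q·S·CD = 27900 × 410 × 0.0234 = 2.677×10^5 N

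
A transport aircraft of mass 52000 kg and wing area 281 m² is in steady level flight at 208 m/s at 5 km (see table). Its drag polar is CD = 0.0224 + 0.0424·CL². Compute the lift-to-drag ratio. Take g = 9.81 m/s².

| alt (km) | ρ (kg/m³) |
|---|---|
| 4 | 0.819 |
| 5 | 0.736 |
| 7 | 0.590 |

L/D = 4.97

At 5 km, from the table: ρ = 0.736 kg/m³.
In steady level flight, lift balances weight: W = mg = 52000 × 9.81 = 5.1012×10^5 N.
q = ½ρv² = ½ × 0.736 × 208² = 15920 Pa.
CL = 2W/(ρv²S) = 2×5.1012×10^5/(0.736×208²×281) = 0.114.
CD = 0.0224 + 0.0424 × 0.114² = 0.02295.
L/D = CL/CD = 0.114 / 0.02295 = 4.97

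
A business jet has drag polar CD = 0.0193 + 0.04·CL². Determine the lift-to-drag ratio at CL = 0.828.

L/D = 17.7

CD = 0.0193 + 0.04 × 0.828² = 0.04672
L/D = CL/CD = 0.828 / 0.04672 = 17.7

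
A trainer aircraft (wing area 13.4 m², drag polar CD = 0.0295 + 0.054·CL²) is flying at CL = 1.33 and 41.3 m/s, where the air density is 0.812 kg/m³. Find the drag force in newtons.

D = 1160 N

CD = 0.0295 + 0.054 × 1.33² = 0.125
D = ½ρv²S·CD = ½ × 0.812 × 41.3² × 13.4 × 0.125 = 1160 N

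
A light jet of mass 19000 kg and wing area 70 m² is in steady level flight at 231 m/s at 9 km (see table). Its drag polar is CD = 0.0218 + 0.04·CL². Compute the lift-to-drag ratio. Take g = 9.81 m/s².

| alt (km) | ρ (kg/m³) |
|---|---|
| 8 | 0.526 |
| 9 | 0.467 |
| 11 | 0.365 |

At 9 km, from the table: ρ = 0.467 kg/m³.
Level flight ⇒ L = W = m·g = 19000 × 9.81 = 1.8639×10^5 N.
q = ½ρv² = ½ × 0.467 × 231² = 12460 Pa.
CL = 2W/(ρv²S) = 2×1.8639×10^5/(0.467×231²×70) = 0.2137.
CD = 0.0218 + 0.04 × 0.2137² = 0.02363.
L/D = CL/CD = 0.2137 / 0.02363 = 9.05

L/D = 9.05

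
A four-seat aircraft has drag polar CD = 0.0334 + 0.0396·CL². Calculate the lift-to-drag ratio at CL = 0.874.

CD = 0.0334 + 0.0396 × 0.874² = 0.06365
L/D = CL/CD = 0.874 / 0.06365 = 13.7

L/D = 13.7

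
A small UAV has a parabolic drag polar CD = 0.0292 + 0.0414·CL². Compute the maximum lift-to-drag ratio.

For CD = CD0 + K·CL², (L/D)max occurs at CL* = √(CD0/K) and equals 1/(2√(K·CD0)).
(L/D)max = 1/(2√(0.0414 × 0.0292)) = 1/(2 × 0.03477) = 14.4

(L/D)max = 14.4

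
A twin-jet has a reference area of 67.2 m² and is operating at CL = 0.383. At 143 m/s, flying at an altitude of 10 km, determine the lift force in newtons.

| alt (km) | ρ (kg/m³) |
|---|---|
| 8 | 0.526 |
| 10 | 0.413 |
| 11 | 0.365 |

L = 1.09×10^5 N

At 10 km, from the table: ρ = 0.413 kg/m³.
L = ½ρv²S·CL = ½ × 0.413 × 143² × 67.2 × 0.383 = 1.09×10^5 N ≈ 109 kN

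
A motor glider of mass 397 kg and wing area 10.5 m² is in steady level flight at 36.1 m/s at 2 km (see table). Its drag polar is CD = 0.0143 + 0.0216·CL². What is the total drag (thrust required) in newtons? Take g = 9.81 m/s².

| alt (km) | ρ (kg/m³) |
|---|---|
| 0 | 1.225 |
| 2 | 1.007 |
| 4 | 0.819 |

At 2 km, from the table: ρ = 1.007 kg/m³.
Weight W = mg = 397 × 9.81 = 3894.6 N; in level flight L = W.
q = ½ρv² = ½ × 1.007 × 36.1² = 656.2 Pa.
Required CL = L/(qS) = 3894.6/(656.2·10.5) = 0.5653.
CD = 0.0143 + 0.0216 × 0.5653² = 0.0212.
D = q·S·CD = 656.2 × 10.5 × 0.0212 = 146.1 N

D = 146 N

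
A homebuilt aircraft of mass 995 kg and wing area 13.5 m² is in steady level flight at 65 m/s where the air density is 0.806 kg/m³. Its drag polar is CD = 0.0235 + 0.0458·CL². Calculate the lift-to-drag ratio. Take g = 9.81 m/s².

Level flight ⇒ L = W = m·g = 995 × 9.81 = 9761 N.
q = ½ρv² = ½ × 0.806 × 65² = 1703 Pa.
CL = 2W/(ρv²S) = 2×9761/(0.806×65²×13.5) = 0.4246.
CD = 0.0235 + 0.0458 × 0.4246² = 0.03176.
L/D = CL/CD = 0.4246 / 0.03176 = 13.4

L/D = 13.4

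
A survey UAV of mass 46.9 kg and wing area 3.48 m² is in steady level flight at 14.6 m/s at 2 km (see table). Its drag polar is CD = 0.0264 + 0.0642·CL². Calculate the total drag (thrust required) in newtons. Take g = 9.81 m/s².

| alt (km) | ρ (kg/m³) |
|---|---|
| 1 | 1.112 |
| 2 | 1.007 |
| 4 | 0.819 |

D = 46.2 N

At 2 km, from the table: ρ = 1.007 kg/m³.
In steady level flight, lift balances weight: W = mg = 46.9 × 9.81 = 460.09 N.
Dynamic pressure q = 0.5 × 1.007 × 14.6² = 107.3 Pa.
CL = 2W/(ρv²S) = 2×460.09/(1.007×14.6²×3.48) = 1.232.
CD = 0.0264 + 0.0642 × 1.232² = 0.1238.
D = q·S·CD = 107.3 × 3.48 × 0.1238 = 46.25 N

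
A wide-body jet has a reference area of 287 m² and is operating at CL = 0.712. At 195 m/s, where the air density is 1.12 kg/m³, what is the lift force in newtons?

L = 4.35×10^6 N

Dynamic pressure q = ½ρv² = ½ × 1.12 × 195² = 21290 Pa.
L = q·S·CL = 21290 × 287 × 0.712 = 4.35×10^6 N ≈ 4350 kN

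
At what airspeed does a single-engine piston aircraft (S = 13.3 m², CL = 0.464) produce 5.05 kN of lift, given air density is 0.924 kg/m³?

v = 42.1 m/s

L = ½ρv²S·CL ⇒ v = √(2L/(ρ·S·CL))
v = √(2 × 5050 / (0.924 × 13.3 × 0.464)) = √1771 = 42.1 m/s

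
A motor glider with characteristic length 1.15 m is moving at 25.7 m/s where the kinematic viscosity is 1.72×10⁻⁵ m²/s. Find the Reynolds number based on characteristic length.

Re = v·c/ν = 25.7 × 1.15 / (1.72×10⁻⁵) = 1.72×10^6

Re = 1.72×10^6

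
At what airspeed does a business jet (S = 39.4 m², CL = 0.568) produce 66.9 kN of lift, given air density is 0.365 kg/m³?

v = 128 m/s

L = ½ρv²S·CL ⇒ v = √(2L/(ρ·S·CL))
v = √(2 × 66900 / (0.365 × 39.4 × 0.568)) = √16380 = 128 m/s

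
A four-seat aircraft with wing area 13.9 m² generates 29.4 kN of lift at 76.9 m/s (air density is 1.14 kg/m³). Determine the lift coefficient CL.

From L = ½ρv²S·CL, rearranging gives CL = 2L/(ρv²S).
CL = 2 × 29400 / (1.14 × 76.9² × 13.9) = 0.627

CL = 0.627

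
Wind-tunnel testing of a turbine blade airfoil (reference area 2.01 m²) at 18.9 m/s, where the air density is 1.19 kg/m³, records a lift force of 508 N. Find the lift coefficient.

From L = ½ρv²S·CL, rearranging gives CL = 2L/(ρv²S).
CL = 2 × 508 / (1.19 × 18.9² × 2.01) = 1.19

CL = 1.19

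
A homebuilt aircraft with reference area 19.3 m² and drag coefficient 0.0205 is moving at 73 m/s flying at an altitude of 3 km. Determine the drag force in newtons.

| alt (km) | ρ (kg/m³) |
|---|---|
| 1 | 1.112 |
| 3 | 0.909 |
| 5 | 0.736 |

D = 958 N

At 3 km, from the table: ρ = 0.909 kg/m³.
Dynamic pressure q = ½ρv² = ½ × 0.909 × 73² = 2422 Pa.
D = q·S·CD = 2422 × 19.3 × 0.0205 = 958 N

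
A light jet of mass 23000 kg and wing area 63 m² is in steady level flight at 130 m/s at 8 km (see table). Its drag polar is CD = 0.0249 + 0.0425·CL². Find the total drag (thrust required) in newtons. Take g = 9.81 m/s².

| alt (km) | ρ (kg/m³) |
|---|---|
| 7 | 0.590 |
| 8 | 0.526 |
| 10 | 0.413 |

D = 14700 N

At 8 km, from the table: ρ = 0.526 kg/m³.
Level flight ⇒ L = W = m·g = 23000 × 9.81 = 2.2563×10^5 N.
q = ½ρv² = ½ × 0.526 × 130² = 4445 Pa.
Required CL = L/(qS) = 2.2563×10^5/(4445·63) = 0.8058.
CD = 0.0249 + 0.0425 × 0.8058² = 0.05249.
D = q·S·CD = 4445 × 63 × 0.05249 = 14700 N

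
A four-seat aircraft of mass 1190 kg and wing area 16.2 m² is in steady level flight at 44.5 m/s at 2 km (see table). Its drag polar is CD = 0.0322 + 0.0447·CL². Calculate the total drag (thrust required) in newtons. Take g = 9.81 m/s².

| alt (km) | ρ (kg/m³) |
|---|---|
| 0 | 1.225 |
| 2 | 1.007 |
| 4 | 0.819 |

D = 897 N

At 2 km, from the table: ρ = 1.007 kg/m³.
Level flight ⇒ L = W = m·g = 1190 × 9.81 = 11674 N.
Dynamic pressure q = 0.5 × 1.007 × 44.5² = 997.1 Pa.
CL = 2W/(ρv²S) = 2×11674/(1.007×44.5²×16.2) = 0.7227.
CD = 0.0322 + 0.0447 × 0.7227² = 0.05555.
D = q·S·CD = 997.1 × 16.2 × 0.05555 = 897.2 N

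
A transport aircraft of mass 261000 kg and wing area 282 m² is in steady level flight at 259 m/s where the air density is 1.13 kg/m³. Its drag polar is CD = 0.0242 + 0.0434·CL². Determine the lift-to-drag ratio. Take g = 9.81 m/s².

Weight W = mg = 261000 × 9.81 = 2.5604×10^6 N; in level flight L = W.
Dynamic pressure q = 0.5 × 1.13 × 259² = 37900 Pa.
CL = 2W/(ρv²S) = 2×2.5604×10^6/(1.13×259²×282) = 0.2396.
CD = 0.0242 + 0.0434 × 0.2396² = 0.02669.
L/D = CL/CD = 0.2396 / 0.02669 = 8.98

L/D = 8.98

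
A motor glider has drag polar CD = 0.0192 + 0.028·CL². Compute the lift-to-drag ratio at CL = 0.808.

L/D = 21.6

CD = 0.0192 + 0.028 × 0.808² = 0.03748
L/D = CL/CD = 0.808 / 0.03748 = 21.6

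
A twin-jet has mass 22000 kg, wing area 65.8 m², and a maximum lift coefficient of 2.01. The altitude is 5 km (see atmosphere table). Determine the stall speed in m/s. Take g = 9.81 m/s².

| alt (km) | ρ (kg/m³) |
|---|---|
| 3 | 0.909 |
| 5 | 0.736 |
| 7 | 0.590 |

V_stall = 66.6 m/s

At 5 km, from the table: ρ = 0.736 kg/m³.
At stall, lift equals weight: L = W = m·g = 22000 × 9.81 = 2.158×10^5 N.
From L = ½ρV²S·CL,max = W: V_stall = √(2W/(ρSCL,max)) = √(2·2.158×10^5/(0.736·65.8·2.01))
V_stall = √4434 = 66.6 m/s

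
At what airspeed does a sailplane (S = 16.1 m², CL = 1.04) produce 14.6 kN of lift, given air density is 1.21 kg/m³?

L = ½ρv²S·CL ⇒ v = √(2L/(ρ·S·CL))
v = √(2 × 14600 / (1.21 × 16.1 × 1.04)) = √1441 = 38 m/s

v = 38 m/s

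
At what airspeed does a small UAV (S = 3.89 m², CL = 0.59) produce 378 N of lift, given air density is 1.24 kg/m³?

L = ½ρv²S·CL ⇒ v = √(2L/(ρ·S·CL))
v = √(2 × 378 / (1.24 × 3.89 × 0.59)) = √265.6 = 16.3 m/s

v = 16.3 m/s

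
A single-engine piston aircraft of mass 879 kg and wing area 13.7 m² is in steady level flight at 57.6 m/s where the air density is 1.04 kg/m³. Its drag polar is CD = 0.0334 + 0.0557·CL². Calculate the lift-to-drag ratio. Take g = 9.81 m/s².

Level flight ⇒ L = W = m·g = 879 × 9.81 = 8623 N.
q = ½ρv² = ½ × 1.04 × 57.6² = 1725 Pa.
Required CL = L/(qS) = 8623/(1725·13.7) = 0.3648.
CD = 0.0334 + 0.0557 × 0.3648² = 0.04081.
L/D = CL/CD = 0.3648 / 0.04081 = 8.94

L/D = 8.94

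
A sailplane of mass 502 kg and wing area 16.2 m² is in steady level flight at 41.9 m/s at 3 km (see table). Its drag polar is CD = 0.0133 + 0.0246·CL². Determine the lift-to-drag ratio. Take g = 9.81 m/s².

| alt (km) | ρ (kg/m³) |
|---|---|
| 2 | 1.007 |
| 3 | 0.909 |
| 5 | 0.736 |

At 3 km, from the table: ρ = 0.909 kg/m³.
In steady level flight, lift balances weight: W = mg = 502 × 9.81 = 4924.6 N.
q = ½ρv² = ½ × 0.909 × 41.9² = 797.9 Pa.
CL = 2W/(ρv²S) = 2×4924.6/(0.909×41.9²×16.2) = 0.381.
CD = 0.0133 + 0.0246 × 0.381² = 0.01687.
L/D = CL/CD = 0.381 / 0.01687 = 22.6

L/D = 22.6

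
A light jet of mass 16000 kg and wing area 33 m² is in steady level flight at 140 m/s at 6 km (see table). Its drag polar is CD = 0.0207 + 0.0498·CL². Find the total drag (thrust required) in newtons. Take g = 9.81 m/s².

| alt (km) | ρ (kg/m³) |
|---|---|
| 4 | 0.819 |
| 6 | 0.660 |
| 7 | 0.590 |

D = 10200 N

At 6 km, from the table: ρ = 0.660 kg/m³.
Weight W = mg = 16000 × 9.81 = 1.5696×10^5 N; in level flight L = W.
Dynamic pressure q = 0.5 × 0.66 × 140² = 6468 Pa.
CL = W/(q·S) = 1.5696×10^5 / (6468 × 33) = 0.7354.
CD = 0.0207 + 0.0498 × 0.7354² = 0.04763.
D = q·S·CD = 6468 × 33 × 0.04763 = 10170 N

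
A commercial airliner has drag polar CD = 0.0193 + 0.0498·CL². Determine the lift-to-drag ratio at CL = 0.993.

L/D = 14.5

CD = 0.0193 + 0.0498 × 0.993² = 0.06841
L/D = CL/CD = 0.993 / 0.06841 = 14.5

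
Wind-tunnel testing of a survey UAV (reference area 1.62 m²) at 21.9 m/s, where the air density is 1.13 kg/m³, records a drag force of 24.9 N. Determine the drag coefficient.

CD = 0.0567

From D = ½ρv²S·CD, rearranging gives CD = 2D/(ρv²S).
CD = 2 × 24.9 / (1.13 × 21.9² × 1.62) = 0.0567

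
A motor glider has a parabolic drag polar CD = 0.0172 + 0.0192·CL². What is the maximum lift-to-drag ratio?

For CD = CD0 + K·CL², (L/D)max occurs at CL* = √(CD0/K) and equals 1/(2√(K·CD0)).
(L/D)max = 1/(2√(0.0192 × 0.0172)) = 1/(2 × 0.01817) = 27.5

(L/D)max = 27.5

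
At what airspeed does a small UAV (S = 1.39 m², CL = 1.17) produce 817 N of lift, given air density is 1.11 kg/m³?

v = 30.1 m/s

L = ½ρv²S·CL ⇒ v = √(2L/(ρ·S·CL))
v = √(2 × 817 / (1.11 × 1.39 × 1.17)) = √905.2 = 30.1 m/s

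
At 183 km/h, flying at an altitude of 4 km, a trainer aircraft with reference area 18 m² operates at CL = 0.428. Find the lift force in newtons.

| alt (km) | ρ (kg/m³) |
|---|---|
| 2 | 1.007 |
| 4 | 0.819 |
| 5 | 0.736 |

At 4 km, from the table: ρ = 0.819 kg/m³.
Convert speed: v = 183 km/h ÷ 3.6 = 50.83 m/s.
Dynamic pressure q = ½ρv² = ½ × 0.819 × 50.83² = 1058 Pa.
L = q·S·CL = 1058 × 18 × 0.428 = 8150 N ≈ 8.15 kN

L = 8150 N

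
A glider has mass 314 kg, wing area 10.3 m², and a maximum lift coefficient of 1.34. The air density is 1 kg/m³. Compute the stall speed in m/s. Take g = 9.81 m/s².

At stall, lift equals weight: L = W = m·g = 314 × 9.81 = 3080 N.
From L = ½ρV²S·CL,max = W: V_stall = √(2W/(ρSCL,max)) = √(2·3080/(1·10.3·1.34))
V_stall = √446.4 = 21.1 m/s

V_stall = 21.1 m/s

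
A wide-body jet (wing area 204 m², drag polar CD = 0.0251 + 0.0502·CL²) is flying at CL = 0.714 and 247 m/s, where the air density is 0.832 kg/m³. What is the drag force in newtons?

CD = 0.0251 + 0.0502 × 0.714² = 0.05069
D = ½ρv²S·CD = ½ × 0.832 × 247² × 204 × 0.05069 = 2.62×10^5 N

D = 2.62×10^5 N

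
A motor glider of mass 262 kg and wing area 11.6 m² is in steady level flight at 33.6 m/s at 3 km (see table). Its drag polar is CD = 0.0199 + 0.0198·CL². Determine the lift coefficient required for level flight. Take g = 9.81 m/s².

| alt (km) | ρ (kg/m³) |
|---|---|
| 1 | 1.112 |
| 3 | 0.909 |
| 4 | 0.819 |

At 3 km, from the table: ρ = 0.909 kg/m³.
In steady level flight, lift balances weight: W = mg = 262 × 9.81 = 2570.2 N.
q = ½ρv² = ½ × 0.909 × 33.6² = 513.1 Pa.
CL = 2W/(ρv²S) = 2×2570.2/(0.909×33.6²×11.6) = 0.4318.

CL = 0.432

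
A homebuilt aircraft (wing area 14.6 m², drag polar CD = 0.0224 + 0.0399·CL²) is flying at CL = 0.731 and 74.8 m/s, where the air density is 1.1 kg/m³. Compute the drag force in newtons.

CD = 0.0224 + 0.0399 × 0.731² = 0.04372
D = ½ρv²S·CD = ½ × 1.1 × 74.8² × 14.6 × 0.04372 = 1960 N

D = 1960 N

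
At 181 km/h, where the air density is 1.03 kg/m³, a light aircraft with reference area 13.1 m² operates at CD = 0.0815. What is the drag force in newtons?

Convert speed: v = 181 km/h ÷ 3.6 = 50.28 m/s.
D = ½ρv²S·CD = ½ × 1.03 × 50.28² × 13.1 × 0.0815 = 1390 N

D = 1390 N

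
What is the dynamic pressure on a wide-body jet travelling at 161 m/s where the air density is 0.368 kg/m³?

q = 4770 Pa

q = ½ρv² = ½ × 0.368 × 161² = 4770 Pa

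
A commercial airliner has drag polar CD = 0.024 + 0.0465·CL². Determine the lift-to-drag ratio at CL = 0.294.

CD = 0.024 + 0.0465 × 0.294² = 0.02802
L/D = CL/CD = 0.294 / 0.02802 = 10.5

L/D = 10.5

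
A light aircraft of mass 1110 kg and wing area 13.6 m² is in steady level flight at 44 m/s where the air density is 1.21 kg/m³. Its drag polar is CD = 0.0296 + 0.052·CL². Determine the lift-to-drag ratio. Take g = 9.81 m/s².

Level flight ⇒ L = W = m·g = 1110 × 9.81 = 10889 N.
q = ½ρv² = ½ × 1.21 × 44² = 1171 Pa.
Required CL = L/(qS) = 10889/(1171·13.6) = 0.6836.
CD = 0.0296 + 0.052 × 0.6836² = 0.0539.
L/D = CL/CD = 0.6836 / 0.0539 = 12.7

L/D = 12.7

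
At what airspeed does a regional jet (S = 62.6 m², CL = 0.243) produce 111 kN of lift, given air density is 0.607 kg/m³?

L = ½ρv²S·CL ⇒ v = √(2L/(ρ·S·CL))
v = √(2 × 1.11×10^5 / (0.607 × 62.6 × 0.243)) = √24040 = 155 m/s

v = 155 m/s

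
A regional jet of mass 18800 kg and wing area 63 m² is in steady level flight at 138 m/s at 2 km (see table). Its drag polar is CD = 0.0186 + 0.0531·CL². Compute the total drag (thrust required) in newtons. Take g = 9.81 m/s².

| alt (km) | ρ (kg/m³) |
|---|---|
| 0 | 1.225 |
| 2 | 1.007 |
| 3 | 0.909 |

D = 14200 N

At 2 km, from the table: ρ = 1.007 kg/m³.
Weight W = mg = 18800 × 9.81 = 1.8443×10^5 N; in level flight L = W.
Dynamic pressure q = 0.5 × 1.007 × 138² = 9589 Pa.
CL = W/(q·S) = 1.8443×10^5 / (9589 × 63) = 0.3053.
CD = 0.0186 + 0.0531 × 0.3053² = 0.02355.
D = q·S·CD = 9589 × 63 × 0.02355 = 14230 N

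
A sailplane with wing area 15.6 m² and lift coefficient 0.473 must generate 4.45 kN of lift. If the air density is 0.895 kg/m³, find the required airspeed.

L = ½ρv²S·CL ⇒ v = √(2L/(ρ·S·CL))
v = √(2 × 4450 / (0.895 × 15.6 × 0.473)) = √1348 = 36.7 m/s

v = 36.7 m/s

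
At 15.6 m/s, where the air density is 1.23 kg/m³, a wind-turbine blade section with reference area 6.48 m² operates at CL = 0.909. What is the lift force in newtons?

L = 882 N

Dynamic pressure q = ½ρv² = ½ × 1.23 × 15.6² = 149.7 Pa.
L = q·S·CL = 149.7 × 6.48 × 0.909 = 882 N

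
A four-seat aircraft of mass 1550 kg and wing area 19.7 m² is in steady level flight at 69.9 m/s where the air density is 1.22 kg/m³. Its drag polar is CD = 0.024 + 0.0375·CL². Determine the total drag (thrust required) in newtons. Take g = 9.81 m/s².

Level flight ⇒ L = W = m·g = 1550 × 9.81 = 15206 N.
q = ½ρv² = ½ × 1.22 × 69.9² = 2980 Pa.
CL = W/(q·S) = 15206 / (2980 × 19.7) = 0.259.
CD = 0.024 + 0.0375 × 0.259² = 0.02651.
D = q·S·CD = 2980 × 19.7 × 0.02651 = 1557 N

D = 1560 N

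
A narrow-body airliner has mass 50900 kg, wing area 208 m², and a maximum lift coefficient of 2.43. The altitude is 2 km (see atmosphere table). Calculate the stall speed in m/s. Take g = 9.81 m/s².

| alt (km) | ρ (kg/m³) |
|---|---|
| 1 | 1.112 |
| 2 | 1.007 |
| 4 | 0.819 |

V_stall = 44.3 m/s

At 2 km, from the table: ρ = 1.007 kg/m³.
Weight W = mg = 50900 × 9.81 = 4.993×10^5 N.
From L = ½ρV²S·CL,max = W: V_stall = √(2W/(ρSCL,max)) = √(2·4.993×10^5/(1.007·208·2.43))
V_stall = √1962 = 44.3 m/s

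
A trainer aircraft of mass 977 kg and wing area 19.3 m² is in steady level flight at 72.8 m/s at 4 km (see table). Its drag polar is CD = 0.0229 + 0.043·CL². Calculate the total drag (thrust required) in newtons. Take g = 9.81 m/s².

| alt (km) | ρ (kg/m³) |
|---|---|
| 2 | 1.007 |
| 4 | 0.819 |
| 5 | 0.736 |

At 4 km, from the table: ρ = 0.819 kg/m³.
In steady level flight, lift balances weight: W = mg = 977 × 9.81 = 9584.4 N.
Dynamic pressure q = 0.5 × 0.819 × 72.8² = 2170 Pa.
Required CL = L/(qS) = 9584.4/(2170·19.3) = 0.2288.
CD = 0.0229 + 0.043 × 0.2288² = 0.02515.
D = q·S·CD = 2170 × 19.3 × 0.02515 = 1054 N

D = 1050 N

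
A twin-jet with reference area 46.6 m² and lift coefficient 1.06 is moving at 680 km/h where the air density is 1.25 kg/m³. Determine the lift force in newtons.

Convert speed: v = 680 km/h ÷ 3.6 = 188.9 m/s.
L = ½ρv²S·CL = ½ × 1.25 × 188.9² × 46.6 × 1.06 = 1.1×10^6 N ≈ 1100 kN

L = 1.1×10^6 N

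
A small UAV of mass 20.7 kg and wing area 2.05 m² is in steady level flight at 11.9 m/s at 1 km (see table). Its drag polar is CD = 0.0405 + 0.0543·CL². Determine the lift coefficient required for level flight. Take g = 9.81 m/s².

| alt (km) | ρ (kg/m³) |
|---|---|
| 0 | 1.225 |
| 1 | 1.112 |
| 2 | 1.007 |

At 1 km, from the table: ρ = 1.112 kg/m³.
Weight W = mg = 20.7 × 9.81 = 203.07 N; in level flight L = W.
q = ½ρv² = ½ × 1.112 × 11.9² = 78.74 Pa.
CL = 2W/(ρv²S) = 2×203.07/(1.112×11.9²×2.05) = 1.258.

CL = 1.26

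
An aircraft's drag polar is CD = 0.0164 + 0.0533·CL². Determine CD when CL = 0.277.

CD = 0.0164 + 0.0533 × 0.277² = 0.0164 + 0.00409 = 0.0205

CD = 0.0205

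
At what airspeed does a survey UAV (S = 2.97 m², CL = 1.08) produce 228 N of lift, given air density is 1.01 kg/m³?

v = 11.9 m/s

L = ½ρv²S·CL ⇒ v = √(2L/(ρ·S·CL))
v = √(2 × 228 / (1.01 × 2.97 × 1.08)) = √140.8 = 11.9 m/s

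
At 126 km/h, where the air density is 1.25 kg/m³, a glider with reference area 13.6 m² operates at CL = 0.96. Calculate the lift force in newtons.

Convert speed: v = 126 km/h ÷ 3.6 = 35 m/s.
L = ½ρv²S·CL = ½ × 1.25 × 35² × 13.6 × 0.96 = 10000 N ≈ 10 kN

L = 10000 N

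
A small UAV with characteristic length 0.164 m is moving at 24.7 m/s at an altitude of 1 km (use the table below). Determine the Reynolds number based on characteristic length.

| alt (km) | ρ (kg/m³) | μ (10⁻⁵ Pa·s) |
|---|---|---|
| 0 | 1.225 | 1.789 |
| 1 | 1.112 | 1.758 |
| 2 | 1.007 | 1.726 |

Re = 2.56×10^5

At 1 km, from the table: ρ = 1.112 kg/m³, μ = 1.758×10⁻⁵ Pa·s.
Re = ρ·v·c/μ = 1.112 × 24.7 × 0.164 / (1.758×10⁻⁵) = 2.56×10^5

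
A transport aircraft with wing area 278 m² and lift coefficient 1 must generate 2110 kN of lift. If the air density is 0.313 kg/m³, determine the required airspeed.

L = ½ρv²S·CL ⇒ v = √(2L/(ρ·S·CL))
v = √(2 × 2.11×10^6 / (0.313 × 278 × 1)) = √48500 = 220 m/s

v = 220 m/s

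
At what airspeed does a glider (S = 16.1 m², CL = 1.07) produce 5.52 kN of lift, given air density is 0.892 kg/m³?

L = ½ρv²S·CL ⇒ v = √(2L/(ρ·S·CL))
v = √(2 × 5520 / (0.892 × 16.1 × 1.07)) = √718.4 = 26.8 m/s

v = 26.8 m/s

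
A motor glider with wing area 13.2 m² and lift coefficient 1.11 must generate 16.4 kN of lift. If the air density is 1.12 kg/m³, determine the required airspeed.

L = ½ρv²S·CL ⇒ v = √(2L/(ρ·S·CL))
v = √(2 × 16400 / (1.12 × 13.2 × 1.11)) = √1999 = 44.7 m/s

v = 44.7 m/s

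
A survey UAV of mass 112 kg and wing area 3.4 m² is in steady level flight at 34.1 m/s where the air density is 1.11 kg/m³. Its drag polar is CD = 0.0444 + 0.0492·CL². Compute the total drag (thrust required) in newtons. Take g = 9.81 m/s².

D = 124 N

Level flight ⇒ L = W = m·g = 112 × 9.81 = 1098.7 N.
Dynamic pressure q = 0.5 × 1.11 × 34.1² = 645.4 Pa.
CL = W/(q·S) = 1098.7 / (645.4 × 3.4) = 0.5007.
CD = 0.0444 + 0.0492 × 0.5007² = 0.05674.
D = q·S·CD = 645.4 × 3.4 × 0.05674 = 124.5 N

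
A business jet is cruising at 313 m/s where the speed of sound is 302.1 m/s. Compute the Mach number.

M = 1.04

M = v/a = 313 / 302.1 = 1.04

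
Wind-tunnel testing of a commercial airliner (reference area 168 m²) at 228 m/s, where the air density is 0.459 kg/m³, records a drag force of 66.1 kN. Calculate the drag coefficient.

From D = ½ρv²S·CD, rearranging gives CD = 2D/(ρv²S).
CD = 2 × 66100 / (0.459 × 228² × 168) = 0.033

CD = 0.033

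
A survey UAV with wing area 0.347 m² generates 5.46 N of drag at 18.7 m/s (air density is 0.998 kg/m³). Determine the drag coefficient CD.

CD = 0.0902

From D = ½ρv²S·CD, rearranging gives CD = 2D/(ρv²S).
CD = 2 × 5.46 / (0.998 × 18.7² × 0.347) = 0.0902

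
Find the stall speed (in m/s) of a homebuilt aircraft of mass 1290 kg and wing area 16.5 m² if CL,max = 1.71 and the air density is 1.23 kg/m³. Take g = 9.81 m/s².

Weight W = mg = 1290 × 9.81 = 12650 N.
V_stall = √(2W/(ρ·S·CL,max)) = √(2 × 12650 / (1.23 × 16.5 × 1.71))
V_stall = √729.3 = 27 m/s

V_stall = 27 m/s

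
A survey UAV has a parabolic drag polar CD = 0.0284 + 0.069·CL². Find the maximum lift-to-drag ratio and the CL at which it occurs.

For CD = CD0 + K·CL², (L/D)max occurs at CL* = √(CD0/K) and equals 1/(2√(K·CD0)).
(L/D)max = 1/(2√(0.069 × 0.0284)) = 1/(2 × 0.04427) = 11.3
CL* = √(0.0284/0.069) = 0.642

(L/D)max = 11.3, at CL = 0.642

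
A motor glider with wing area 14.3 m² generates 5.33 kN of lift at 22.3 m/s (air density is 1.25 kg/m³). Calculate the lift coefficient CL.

From L = ½ρv²S·CL, rearranging gives CL = 2L/(ρv²S).
CL = 2 × 5330 / (1.25 × 22.3² × 14.3) = 1.2

CL = 1.2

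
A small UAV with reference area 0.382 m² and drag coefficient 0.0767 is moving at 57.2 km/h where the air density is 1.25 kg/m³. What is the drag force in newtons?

Convert speed: v = 57.2 km/h ÷ 3.6 = 15.89 m/s.
Dynamic pressure q = ½ρv² = ½ × 1.25 × 15.89² = 157.8 Pa.
D = q·S·CD = 157.8 × 0.382 × 0.0767 = 4.62 N

D = 4.62 N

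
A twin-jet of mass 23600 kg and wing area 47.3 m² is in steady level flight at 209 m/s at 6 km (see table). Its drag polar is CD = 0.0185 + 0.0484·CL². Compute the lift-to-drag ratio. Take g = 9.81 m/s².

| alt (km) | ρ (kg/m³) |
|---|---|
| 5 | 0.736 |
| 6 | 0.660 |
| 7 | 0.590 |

At 6 km, from the table: ρ = 0.660 kg/m³.
Level flight ⇒ L = W = m·g = 23600 × 9.81 = 2.3152×10^5 N.
q = ½ρv² = ½ × 0.66 × 209² = 14410 Pa.
CL = W/(q·S) = 2.3152×10^5 / (14410 × 47.3) = 0.3396.
CD = 0.0185 + 0.0484 × 0.3396² = 0.02408.
L/D = CL/CD = 0.3396 / 0.02408 = 14.1

L/D = 14.1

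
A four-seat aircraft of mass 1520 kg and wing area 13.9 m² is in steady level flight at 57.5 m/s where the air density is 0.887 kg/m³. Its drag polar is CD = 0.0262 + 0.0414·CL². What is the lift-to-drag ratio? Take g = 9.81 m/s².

L/D = 15.1

Weight W = mg = 1520 × 9.81 = 14911 N; in level flight L = W.
q = ½ρv² = ½ × 0.887 × 57.5² = 1466 Pa.
Required CL = L/(qS) = 14911/(1466·13.9) = 0.7316.
CD = 0.0262 + 0.0414 × 0.7316² = 0.04836.
L/D = CL/CD = 0.7316 / 0.04836 = 15.1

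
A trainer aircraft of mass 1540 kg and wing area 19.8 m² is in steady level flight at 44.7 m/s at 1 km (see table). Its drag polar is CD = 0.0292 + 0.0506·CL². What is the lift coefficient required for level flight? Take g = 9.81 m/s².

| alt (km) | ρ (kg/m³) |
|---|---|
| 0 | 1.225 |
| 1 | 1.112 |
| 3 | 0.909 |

CL = 0.687

At 1 km, from the table: ρ = 1.112 kg/m³.
Level flight ⇒ L = W = m·g = 1540 × 9.81 = 15107 N.
Dynamic pressure q = 0.5 × 1.112 × 44.7² = 1111 Pa.
Required CL = L/(qS) = 15107/(1111·19.8) = 0.6868.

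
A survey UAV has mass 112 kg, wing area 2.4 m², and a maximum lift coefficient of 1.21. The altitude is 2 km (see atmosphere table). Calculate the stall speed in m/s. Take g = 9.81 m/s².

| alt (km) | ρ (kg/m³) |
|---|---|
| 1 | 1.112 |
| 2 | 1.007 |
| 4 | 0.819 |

At 2 km, from the table: ρ = 1.007 kg/m³.
Stall occurs when L = W at CL,max. W = mg = 112 × 9.81 = 1099 N.
V_stall = √(2W/(ρ·S·CL,max)) = √(2 × 1099 / (1.007 × 2.4 × 1.21))
V_stall = √751.4 = 27.4 m/s

V_stall = 27.4 m/s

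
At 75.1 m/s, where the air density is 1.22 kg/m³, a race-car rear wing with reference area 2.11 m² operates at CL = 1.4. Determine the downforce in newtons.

L = 10200 N

L = ½ρv²S·CL = ½ × 1.22 × 75.1² × 2.11 × 1.4 = 10200 N ≈ 10.2 kN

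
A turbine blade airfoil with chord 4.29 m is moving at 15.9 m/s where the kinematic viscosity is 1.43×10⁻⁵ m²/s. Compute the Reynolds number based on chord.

Re = 4.77×10^6

Re = v·c/ν = 15.9 × 4.29 / (1.43×10⁻⁵) = 4.77×10^6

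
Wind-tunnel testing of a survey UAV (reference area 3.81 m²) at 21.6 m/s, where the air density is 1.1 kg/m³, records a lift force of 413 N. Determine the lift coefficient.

From L = ½ρv²S·CL, rearranging gives CL = 2L/(ρv²S).
CL = 2 × 413 / (1.1 × 21.6² × 3.81) = 0.422

CL = 0.422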